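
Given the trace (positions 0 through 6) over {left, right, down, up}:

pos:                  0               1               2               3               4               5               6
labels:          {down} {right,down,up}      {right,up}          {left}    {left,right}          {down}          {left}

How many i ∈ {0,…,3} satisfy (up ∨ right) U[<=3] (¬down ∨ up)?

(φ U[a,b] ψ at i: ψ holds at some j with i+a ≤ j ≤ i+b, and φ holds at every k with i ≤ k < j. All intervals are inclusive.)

3

Evaluate at each i in [0,3]:
  i=0: ✗ (lhs fails at k=0 before rhs at j=1)
  i=1: ✓ (rhs at j=1)
  i=2: ✓ (rhs at j=2)
  i=3: ✓ (rhs at j=3)
Positions where it holds: {1, 2, 3} → 3.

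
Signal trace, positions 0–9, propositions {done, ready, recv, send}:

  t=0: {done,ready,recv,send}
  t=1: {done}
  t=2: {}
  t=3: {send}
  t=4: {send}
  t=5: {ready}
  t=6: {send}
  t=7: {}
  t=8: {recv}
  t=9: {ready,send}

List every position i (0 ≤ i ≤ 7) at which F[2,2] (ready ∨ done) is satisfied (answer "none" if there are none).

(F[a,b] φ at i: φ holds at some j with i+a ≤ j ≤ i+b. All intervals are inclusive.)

3, 7

Evaluate at each i in [0,7]:
  i=0: ✗ (none in [2,2])
  i=1: ✗ (none in [3,3])
  i=2: ✗ (none in [4,4])
  i=3: ✓ (witness j=5)
  i=4: ✗ (none in [6,6])
  i=5: ✗ (none in [7,7])
  i=6: ✗ (none in [8,8])
  i=7: ✓ (witness j=9)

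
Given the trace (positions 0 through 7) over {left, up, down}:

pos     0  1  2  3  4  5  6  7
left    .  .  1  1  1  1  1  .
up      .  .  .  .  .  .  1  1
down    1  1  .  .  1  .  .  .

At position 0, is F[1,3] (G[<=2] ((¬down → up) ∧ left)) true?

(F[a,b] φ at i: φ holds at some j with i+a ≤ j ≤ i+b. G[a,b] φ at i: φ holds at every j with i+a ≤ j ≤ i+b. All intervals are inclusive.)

Check G[<=2] ((¬down → up) ∧ left) at each j in [1,3]:
  j=1: fails at 1
  j=2: fails at 2
  j=3: fails at 3
No position in the window satisfies it → formula fails.

No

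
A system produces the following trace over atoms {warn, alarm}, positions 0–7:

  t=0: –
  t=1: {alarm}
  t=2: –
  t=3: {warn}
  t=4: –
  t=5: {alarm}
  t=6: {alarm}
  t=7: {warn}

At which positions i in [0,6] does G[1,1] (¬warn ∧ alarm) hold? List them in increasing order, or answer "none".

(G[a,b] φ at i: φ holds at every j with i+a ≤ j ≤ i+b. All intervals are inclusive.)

0, 4, 5

Evaluate at each i in [0,6]:
  i=0: ✓ (all of [1,1])
  i=1: ✗ (fails at j=2)
  i=2: ✗ (fails at j=3)
  i=3: ✗ (fails at j=4)
  i=4: ✓ (all of [5,5])
  i=5: ✓ (all of [6,6])
  i=6: ✗ (fails at j=7)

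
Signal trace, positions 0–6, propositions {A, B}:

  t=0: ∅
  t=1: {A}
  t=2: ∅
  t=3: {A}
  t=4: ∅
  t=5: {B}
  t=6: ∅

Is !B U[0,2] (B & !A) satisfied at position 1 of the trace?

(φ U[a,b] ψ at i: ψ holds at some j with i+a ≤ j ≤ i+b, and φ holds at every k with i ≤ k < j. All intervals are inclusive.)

Need some j in [1,3] with (B & !A), and !B at every k in [1,j-1].
  j=1: (B & !A) false.
  j=2: (B & !A) false.
  j=3: (B & !A) false.
No j in the window works → until fails.

False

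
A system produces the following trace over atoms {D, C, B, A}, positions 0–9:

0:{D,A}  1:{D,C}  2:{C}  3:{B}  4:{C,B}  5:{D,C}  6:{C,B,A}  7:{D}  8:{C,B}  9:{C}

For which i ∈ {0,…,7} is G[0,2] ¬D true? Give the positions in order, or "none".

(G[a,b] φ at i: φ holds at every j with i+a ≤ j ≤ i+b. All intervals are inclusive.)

2

Evaluate at each i in [0,7]:
  i=0: ✗ (fails at j=0)
  i=1: ✗ (fails at j=1)
  i=2: ✓ (all of [2,4])
  i=3: ✗ (fails at j=5)
  i=4: ✗ (fails at j=5)
  i=5: ✗ (fails at j=5)
  i=6: ✗ (fails at j=7)
  i=7: ✗ (fails at j=7)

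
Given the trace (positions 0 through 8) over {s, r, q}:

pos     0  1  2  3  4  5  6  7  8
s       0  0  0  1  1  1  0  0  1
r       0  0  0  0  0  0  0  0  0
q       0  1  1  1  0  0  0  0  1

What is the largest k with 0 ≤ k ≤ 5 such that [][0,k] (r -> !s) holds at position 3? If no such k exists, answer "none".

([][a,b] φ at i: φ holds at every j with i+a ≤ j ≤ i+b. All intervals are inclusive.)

5

(r -> !s) must hold from j=3 onward; find where it first fails.
  j=3: holds
  j=4: holds
  j=5: holds
  j=6: holds
  j=7: holds
  j=8: holds
Holds through j=8; largest k = 5.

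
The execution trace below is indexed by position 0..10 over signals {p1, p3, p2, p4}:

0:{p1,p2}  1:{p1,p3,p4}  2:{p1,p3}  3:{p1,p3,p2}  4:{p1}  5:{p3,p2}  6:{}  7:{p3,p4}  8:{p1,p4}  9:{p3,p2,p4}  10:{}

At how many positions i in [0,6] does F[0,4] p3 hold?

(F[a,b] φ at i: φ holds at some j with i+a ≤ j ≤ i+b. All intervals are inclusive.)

Evaluate at each i in [0,6]:
  i=0: ✓ (witness j=1)
  i=1: ✓ (witness j=1)
  i=2: ✓ (witness j=2)
  i=3: ✓ (witness j=3)
  i=4: ✓ (witness j=5)
  i=5: ✓ (witness j=5)
  i=6: ✓ (witness j=7)
Positions where it holds: {0, 1, 2, 3, 4, 5, 6} → 7.

7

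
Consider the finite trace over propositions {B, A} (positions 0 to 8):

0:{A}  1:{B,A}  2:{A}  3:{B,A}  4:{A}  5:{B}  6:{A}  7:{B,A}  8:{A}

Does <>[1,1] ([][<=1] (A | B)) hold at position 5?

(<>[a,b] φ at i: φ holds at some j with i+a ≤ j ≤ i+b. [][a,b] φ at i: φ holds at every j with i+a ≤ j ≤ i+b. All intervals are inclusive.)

Check [][<=1] (A | B) at each j in [6,6]:
  j=6: holds on [6,7]
Found at j=6 → formula holds.

Yes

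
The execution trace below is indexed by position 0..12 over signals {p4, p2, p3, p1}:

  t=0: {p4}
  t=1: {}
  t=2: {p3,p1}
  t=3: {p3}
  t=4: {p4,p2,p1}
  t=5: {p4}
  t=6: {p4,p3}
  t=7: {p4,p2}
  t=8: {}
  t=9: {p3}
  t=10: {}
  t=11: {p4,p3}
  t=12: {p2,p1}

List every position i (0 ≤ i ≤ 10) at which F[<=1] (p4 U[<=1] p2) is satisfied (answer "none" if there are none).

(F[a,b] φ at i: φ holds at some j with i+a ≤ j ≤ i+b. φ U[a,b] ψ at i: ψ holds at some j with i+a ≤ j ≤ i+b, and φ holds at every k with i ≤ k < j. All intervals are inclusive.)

3, 4, 5, 6, 7, 10

Evaluate at each i in [0,10]:
  i=0: ✗ (none in [0,1])
  i=1: ✗ (none in [1,2])
  i=2: ✗ (none in [2,3])
  i=3: ✓ (witness j=4)
  i=4: ✓ (witness j=4)
  i=5: ✓ (witness j=6)
  i=6: ✓ (witness j=6)
  i=7: ✓ (witness j=7)
  i=8: ✗ (none in [8,9])
  i=9: ✗ (none in [9,10])
  i=10: ✓ (witness j=11)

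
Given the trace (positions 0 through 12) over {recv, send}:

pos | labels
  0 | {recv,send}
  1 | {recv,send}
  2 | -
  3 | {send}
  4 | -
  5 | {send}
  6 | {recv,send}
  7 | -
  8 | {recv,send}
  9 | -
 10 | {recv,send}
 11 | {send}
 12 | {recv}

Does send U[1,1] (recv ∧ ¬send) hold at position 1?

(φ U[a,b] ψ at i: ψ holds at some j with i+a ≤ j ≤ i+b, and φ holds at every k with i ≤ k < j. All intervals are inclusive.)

Need some j in [2,2] with (recv ∧ ¬send), and send at every k in [1,j-1].
  j=2: (recv ∧ ¬send) false.
No j in the window works → until fails.

False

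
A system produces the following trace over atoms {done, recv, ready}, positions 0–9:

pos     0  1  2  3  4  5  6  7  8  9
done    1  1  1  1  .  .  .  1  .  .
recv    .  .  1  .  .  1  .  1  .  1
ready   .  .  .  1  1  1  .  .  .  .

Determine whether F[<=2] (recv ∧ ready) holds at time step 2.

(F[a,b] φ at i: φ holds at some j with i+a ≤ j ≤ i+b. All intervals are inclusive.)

Check (recv ∧ ready) at each j in [2,4]:
  j=2: false
  j=3: false
  j=4: false
No position in the window satisfies it → formula fails.

No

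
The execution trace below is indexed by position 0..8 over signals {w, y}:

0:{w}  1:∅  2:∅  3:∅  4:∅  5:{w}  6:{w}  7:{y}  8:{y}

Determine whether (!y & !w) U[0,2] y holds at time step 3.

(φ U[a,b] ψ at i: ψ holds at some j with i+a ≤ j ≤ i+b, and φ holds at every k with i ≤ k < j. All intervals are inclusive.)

Need some j in [3,5] with y, and (!y & !w) at every k in [3,j-1].
  j=3: y false.
  j=4: y false.
  j=5: y false.
No j in the window works → until fails.

False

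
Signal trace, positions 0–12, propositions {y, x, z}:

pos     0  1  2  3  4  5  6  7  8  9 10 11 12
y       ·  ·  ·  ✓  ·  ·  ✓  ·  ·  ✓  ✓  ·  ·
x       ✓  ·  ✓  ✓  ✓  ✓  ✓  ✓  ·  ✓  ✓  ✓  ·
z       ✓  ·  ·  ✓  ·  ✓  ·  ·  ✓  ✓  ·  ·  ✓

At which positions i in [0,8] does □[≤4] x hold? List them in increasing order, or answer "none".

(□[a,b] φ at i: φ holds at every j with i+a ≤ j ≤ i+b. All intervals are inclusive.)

2, 3

Evaluate at each i in [0,8]:
  i=0: ✗ (fails at j=1)
  i=1: ✗ (fails at j=1)
  i=2: ✓ (all of [2,6])
  i=3: ✓ (all of [3,7])
  i=4: ✗ (fails at j=8)
  i=5: ✗ (fails at j=8)
  i=6: ✗ (fails at j=8)
  i=7: ✗ (fails at j=8)
  i=8: ✗ (fails at j=8)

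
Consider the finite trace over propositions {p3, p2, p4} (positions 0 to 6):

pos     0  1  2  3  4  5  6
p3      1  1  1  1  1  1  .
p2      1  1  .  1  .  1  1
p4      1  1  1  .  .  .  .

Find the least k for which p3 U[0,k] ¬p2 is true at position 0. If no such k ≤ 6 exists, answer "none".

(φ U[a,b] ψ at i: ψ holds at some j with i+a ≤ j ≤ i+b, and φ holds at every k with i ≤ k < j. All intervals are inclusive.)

2

Need earliest j ≥ 0 with ¬p2, and p3 at every k in [0,j-1].
  j=0: rhs fails.
  j=1: rhs fails.
  j=2: rhs holds; lhs holds on [0,1]. k = 2.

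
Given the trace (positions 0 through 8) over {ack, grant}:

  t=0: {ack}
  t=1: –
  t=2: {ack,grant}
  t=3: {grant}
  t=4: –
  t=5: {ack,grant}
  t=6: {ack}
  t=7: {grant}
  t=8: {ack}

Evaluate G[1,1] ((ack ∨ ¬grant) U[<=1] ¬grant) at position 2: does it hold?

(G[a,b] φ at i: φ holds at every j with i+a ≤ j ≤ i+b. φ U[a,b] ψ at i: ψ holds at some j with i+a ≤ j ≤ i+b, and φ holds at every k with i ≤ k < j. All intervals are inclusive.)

Check ((ack ∨ ¬grant) U[<=1] ¬grant) at every j in [3,3]:
  j=3: fails
Fails at j=3 → formula fails.

No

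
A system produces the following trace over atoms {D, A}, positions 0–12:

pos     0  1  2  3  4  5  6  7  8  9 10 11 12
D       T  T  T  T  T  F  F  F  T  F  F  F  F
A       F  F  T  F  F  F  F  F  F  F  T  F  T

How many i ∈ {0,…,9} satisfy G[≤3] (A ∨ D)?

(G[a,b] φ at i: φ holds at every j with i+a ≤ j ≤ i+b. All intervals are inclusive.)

2

Evaluate at each i in [0,9]:
  i=0: ✓ (all of [0,3])
  i=1: ✓ (all of [1,4])
  i=2: ✗ (fails at j=5)
  i=3: ✗ (fails at j=5)
  i=4: ✗ (fails at j=5)
  i=5: ✗ (fails at j=5)
  i=6: ✗ (fails at j=6)
  i=7: ✗ (fails at j=7)
  i=8: ✗ (fails at j=9)
  i=9: ✗ (fails at j=9)
Positions where it holds: {0, 1} → 2.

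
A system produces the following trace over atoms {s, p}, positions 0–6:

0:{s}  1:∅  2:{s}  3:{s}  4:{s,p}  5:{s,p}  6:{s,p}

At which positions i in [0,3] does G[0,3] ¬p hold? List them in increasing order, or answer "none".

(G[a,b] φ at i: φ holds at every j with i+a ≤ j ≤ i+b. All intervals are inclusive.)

0

Evaluate at each i in [0,3]:
  i=0: ✓ (all of [0,3])
  i=1: ✗ (fails at j=4)
  i=2: ✗ (fails at j=4)
  i=3: ✗ (fails at j=4)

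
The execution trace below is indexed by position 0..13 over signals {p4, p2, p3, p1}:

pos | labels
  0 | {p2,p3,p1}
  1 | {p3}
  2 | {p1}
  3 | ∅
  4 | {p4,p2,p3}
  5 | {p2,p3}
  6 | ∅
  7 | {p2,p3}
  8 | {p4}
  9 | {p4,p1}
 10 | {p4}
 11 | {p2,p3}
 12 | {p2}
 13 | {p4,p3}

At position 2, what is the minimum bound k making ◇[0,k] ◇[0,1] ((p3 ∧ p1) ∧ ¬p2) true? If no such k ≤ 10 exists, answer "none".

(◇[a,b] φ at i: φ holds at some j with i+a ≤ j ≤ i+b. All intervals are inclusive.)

Scan j = 2,3,… for ◇[0,1] ((p3 ∧ p1) ∧ ¬p2):
  j=2: fails
  j=3: fails
  j=4: fails
  j=5: fails
  j=6: fails
  j=7: fails
  j=8: fails
  j=9: fails
  j=10: fails
  j=11: fails
  j=12: fails
No j in [2,12] satisfies it → none.

none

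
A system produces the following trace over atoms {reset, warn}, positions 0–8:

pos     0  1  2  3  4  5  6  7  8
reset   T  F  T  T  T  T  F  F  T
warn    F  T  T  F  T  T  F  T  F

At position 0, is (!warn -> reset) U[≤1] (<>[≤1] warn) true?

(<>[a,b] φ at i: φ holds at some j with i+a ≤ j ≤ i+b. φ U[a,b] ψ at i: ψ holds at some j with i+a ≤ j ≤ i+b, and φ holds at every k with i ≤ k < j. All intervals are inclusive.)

Holds

Need some j in [0,1] with <>[≤1] warn, and (!warn -> reset) at every k in [0,j-1].
  j=0: <>[≤1] warn holds; no prefix to check → satisfied.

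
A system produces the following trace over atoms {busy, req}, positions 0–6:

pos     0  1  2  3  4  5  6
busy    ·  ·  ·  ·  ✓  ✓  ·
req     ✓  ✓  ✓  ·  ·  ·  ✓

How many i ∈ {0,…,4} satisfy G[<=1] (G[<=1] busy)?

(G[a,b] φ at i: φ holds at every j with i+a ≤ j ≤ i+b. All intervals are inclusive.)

Evaluate at each i in [0,4]:
  i=0: ✗ (fails at j=0)
  i=1: ✗ (fails at j=1)
  i=2: ✗ (fails at j=2)
  i=3: ✗ (fails at j=3)
  i=4: ✗ (fails at j=5)
Positions where it holds: {} → 0.

0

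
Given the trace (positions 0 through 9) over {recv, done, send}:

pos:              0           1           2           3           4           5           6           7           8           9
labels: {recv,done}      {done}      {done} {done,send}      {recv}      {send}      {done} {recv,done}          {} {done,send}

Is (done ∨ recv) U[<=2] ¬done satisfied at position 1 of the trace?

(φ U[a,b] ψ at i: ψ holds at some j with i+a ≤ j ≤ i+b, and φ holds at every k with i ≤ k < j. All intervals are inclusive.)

No

Need some j in [1,3] with ¬done, and (done ∨ recv) at every k in [1,j-1].
  j=1: ¬done false.
  j=2: ¬done false.
  j=3: ¬done false.
No j in the window works → until fails.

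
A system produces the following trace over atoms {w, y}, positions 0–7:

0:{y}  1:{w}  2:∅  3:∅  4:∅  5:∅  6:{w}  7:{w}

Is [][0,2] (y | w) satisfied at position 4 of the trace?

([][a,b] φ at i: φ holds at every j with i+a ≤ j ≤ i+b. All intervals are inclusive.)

Check (y | w) at every j in [4,6]:
  j=4: false
  j=5: false
  j=6: true
Fails at j=4 → formula fails.

No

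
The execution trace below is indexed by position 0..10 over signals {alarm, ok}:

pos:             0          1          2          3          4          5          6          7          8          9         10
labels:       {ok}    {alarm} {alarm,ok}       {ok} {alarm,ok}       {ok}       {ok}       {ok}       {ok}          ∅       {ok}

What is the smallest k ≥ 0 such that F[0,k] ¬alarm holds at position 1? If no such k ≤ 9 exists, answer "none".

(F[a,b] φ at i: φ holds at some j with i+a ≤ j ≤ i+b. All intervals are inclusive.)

2

Scan j = 1,2,… for ¬alarm:
  j=1: fails
  j=2: fails
  j=3: holds
First hit at j=3, so smallest k = 3-1 = 2.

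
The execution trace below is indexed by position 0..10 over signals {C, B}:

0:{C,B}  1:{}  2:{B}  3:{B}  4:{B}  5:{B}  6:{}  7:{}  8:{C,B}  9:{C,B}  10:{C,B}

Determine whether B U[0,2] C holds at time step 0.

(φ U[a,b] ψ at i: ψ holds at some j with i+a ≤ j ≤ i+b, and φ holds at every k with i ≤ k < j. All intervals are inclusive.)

Need some j in [0,2] with C, and B at every k in [0,j-1].
  j=0: C holds; no prefix to check → satisfied.

Yes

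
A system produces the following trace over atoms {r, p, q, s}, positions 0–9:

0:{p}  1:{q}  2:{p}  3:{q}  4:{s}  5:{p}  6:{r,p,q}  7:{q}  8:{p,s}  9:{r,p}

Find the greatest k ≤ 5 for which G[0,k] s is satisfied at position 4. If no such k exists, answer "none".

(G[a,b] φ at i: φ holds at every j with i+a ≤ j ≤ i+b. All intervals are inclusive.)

0

s must hold from j=4 onward; find where it first fails.
  j=4: holds
  j=5: fails
Holds on [4,4], so largest k = 0.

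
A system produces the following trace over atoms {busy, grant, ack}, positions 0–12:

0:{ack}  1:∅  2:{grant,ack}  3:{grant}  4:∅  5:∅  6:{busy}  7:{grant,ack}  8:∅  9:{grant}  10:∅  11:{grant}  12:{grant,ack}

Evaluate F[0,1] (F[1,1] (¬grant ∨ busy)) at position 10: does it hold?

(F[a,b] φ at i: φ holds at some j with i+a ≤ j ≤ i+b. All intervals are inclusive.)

Check F[1,1] (¬grant ∨ busy) at each j in [10,11]:
  j=10: fails (none in [11,11])
  j=11: fails (none in [12,12])
No position in the window satisfies it → formula fails.

False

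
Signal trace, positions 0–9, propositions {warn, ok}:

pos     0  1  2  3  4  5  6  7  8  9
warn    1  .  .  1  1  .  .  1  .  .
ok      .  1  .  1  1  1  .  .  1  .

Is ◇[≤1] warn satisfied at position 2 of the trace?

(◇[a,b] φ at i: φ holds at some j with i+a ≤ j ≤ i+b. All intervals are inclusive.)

True

Check warn at each j in [2,3]:
  j=2: false
  j=3: true
Found at j=3 → formula holds.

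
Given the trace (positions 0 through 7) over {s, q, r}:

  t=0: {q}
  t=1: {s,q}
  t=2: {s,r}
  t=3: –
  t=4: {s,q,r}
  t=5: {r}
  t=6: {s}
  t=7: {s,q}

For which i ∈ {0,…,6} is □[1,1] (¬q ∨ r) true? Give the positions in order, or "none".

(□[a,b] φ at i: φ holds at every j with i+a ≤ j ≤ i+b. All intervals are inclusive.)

1, 2, 3, 4, 5

Evaluate at each i in [0,6]:
  i=0: ✗ (fails at j=1)
  i=1: ✓ (all of [2,2])
  i=2: ✓ (all of [3,3])
  i=3: ✓ (all of [4,4])
  i=4: ✓ (all of [5,5])
  i=5: ✓ (all of [6,6])
  i=6: ✗ (fails at j=7)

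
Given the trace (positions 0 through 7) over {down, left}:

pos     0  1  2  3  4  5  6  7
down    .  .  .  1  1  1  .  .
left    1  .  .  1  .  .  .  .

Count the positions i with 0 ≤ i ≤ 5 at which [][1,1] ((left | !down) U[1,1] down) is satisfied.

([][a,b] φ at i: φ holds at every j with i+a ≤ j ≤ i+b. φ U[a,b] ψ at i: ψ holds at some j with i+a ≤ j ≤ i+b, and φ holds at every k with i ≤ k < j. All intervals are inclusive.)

2

Evaluate at each i in [0,5]:
  i=0: ✗ (fails at j=1)
  i=1: ✓ (all of [2,2])
  i=2: ✓ (all of [3,3])
  i=3: ✗ (fails at j=4)
  i=4: ✗ (fails at j=5)
  i=5: ✗ (fails at j=6)
Positions where it holds: {1, 2} → 2.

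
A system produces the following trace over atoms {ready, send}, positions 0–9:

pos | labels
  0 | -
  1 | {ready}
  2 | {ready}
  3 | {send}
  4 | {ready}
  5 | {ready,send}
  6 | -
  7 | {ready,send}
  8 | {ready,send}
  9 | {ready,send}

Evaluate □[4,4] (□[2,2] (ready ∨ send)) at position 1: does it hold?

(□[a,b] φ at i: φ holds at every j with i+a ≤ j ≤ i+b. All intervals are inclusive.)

Check □[2,2] (ready ∨ send) at every j in [5,5]:
  j=5: holds on [7,7]
All positions satisfy it → formula holds.

True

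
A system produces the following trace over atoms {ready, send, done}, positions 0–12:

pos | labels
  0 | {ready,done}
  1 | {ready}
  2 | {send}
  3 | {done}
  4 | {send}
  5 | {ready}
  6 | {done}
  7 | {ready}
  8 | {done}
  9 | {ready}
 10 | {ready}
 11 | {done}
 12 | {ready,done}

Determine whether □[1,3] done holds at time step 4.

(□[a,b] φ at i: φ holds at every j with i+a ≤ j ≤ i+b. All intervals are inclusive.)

Does not hold

Check done at every j in [5,7]:
  j=5: false
  j=6: true
  j=7: false
Fails at j=5 → formula fails.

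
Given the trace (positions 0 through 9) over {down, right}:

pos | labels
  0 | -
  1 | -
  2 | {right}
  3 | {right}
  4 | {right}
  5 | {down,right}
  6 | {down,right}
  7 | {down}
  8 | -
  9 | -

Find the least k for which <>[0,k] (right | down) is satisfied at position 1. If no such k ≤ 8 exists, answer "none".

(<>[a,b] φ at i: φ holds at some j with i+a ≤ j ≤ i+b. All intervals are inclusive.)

Scan j = 1,2,… for (right | down):
  j=1: fails
  j=2: holds
First hit at j=2, so smallest k = 2-1 = 1.

1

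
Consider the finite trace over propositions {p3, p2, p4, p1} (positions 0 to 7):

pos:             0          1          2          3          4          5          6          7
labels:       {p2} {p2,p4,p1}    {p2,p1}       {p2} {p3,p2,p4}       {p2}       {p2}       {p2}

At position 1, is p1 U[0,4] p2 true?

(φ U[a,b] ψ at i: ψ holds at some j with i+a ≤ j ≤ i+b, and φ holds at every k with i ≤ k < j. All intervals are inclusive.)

Need some j in [1,5] with p2, and p1 at every k in [1,j-1].
  j=1: p2 holds; no prefix to check → satisfied.

Yes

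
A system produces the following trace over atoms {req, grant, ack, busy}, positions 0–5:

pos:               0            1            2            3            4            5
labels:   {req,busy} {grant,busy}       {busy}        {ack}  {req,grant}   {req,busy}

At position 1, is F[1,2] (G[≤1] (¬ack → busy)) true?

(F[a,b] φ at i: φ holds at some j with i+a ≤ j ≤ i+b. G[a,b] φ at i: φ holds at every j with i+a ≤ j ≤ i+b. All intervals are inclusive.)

Check G[≤1] (¬ack → busy) at each j in [2,3]:
  j=2: holds on [2,3]
  j=3: fails at 4
Found at j=2 → formula holds.

Holds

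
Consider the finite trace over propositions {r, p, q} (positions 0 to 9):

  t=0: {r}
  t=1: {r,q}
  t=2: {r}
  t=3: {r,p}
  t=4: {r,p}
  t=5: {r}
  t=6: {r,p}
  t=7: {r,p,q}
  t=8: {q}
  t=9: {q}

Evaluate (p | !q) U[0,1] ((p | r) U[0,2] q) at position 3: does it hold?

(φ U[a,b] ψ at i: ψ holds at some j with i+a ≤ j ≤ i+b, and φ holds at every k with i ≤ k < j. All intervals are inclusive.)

Need some j in [3,4] with ((p | r) U[0,2] q), and (p | !q) at every k in [3,j-1].
  j=3: ((p | r) U[0,2] q) — fails.
  j=4: ((p | r) U[0,2] q) — fails.
No j in the window works → until fails.

Does not hold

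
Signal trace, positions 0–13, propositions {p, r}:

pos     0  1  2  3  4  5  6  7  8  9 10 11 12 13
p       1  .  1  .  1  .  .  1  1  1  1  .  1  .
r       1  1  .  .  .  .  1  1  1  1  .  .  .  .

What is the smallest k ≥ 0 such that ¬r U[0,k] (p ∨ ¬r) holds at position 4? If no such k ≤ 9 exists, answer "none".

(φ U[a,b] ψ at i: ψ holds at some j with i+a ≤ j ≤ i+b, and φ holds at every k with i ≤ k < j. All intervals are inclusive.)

0

Need earliest j ≥ 4 with (p ∨ ¬r), and ¬r at every k in [4,j-1].
  j=4: rhs holds (empty prefix). k = 0.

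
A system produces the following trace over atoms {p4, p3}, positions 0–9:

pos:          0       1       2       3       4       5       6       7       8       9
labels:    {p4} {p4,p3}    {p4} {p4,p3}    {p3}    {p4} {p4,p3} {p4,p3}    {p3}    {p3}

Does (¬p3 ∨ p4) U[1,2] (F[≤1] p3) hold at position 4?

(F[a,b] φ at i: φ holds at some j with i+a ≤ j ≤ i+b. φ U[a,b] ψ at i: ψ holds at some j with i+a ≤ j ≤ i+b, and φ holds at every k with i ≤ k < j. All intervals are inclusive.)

False

Need some j in [5,6] with F[≤1] p3, and (¬p3 ∨ p4) at every k in [4,j-1].
  j=5: F[≤1] p3 holds, but (¬p3 ∨ p4) fails at k=4 → not this j.
  j=6: F[≤1] p3 holds, but (¬p3 ∨ p4) fails at k=4 → not this j.
No j in the window works → until fails.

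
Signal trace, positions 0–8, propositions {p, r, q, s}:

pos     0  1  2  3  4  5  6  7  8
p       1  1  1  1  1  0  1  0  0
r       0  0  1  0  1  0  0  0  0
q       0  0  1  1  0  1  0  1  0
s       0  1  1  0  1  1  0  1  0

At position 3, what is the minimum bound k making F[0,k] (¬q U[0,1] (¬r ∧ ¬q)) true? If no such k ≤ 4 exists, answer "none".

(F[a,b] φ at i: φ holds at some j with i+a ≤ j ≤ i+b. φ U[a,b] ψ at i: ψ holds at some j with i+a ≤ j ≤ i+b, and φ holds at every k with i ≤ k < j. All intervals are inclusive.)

3

Scan j = 3,4,… for (¬q U[0,1] (¬r ∧ ¬q)):
  j=3: fails
  j=4: fails
  j=5: fails
  j=6: holds
First hit at j=6, so smallest k = 6-3 = 3.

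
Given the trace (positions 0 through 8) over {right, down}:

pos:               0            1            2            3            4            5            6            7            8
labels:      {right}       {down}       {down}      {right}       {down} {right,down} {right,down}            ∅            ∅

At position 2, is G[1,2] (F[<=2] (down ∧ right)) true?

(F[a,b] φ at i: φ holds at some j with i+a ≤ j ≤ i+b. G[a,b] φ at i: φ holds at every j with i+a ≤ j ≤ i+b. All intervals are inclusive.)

True

Check F[<=2] (down ∧ right) at every j in [3,4]:
  j=3: holds (witness at 5)
  j=4: holds (witness at 5)
All positions satisfy it → formula holds.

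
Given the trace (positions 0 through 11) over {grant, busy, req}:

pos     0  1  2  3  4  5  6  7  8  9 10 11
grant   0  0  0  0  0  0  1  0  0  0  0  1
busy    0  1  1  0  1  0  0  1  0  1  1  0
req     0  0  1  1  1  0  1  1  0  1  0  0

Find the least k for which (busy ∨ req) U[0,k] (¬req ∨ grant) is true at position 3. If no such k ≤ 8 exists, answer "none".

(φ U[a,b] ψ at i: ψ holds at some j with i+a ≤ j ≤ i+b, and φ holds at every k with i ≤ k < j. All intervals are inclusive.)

2

Need earliest j ≥ 3 with (¬req ∨ grant), and (busy ∨ req) at every k in [3,j-1].
  j=3: rhs fails.
  j=4: rhs fails.
  j=5: rhs holds; lhs holds on [3,4]. k = 2.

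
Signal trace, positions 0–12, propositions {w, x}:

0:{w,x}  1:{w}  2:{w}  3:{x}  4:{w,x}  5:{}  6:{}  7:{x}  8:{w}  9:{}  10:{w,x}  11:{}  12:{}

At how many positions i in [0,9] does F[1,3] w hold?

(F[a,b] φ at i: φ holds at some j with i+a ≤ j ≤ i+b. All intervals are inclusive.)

9

Evaluate at each i in [0,9]:
  i=0: ✓ (witness j=1)
  i=1: ✓ (witness j=2)
  i=2: ✓ (witness j=4)
  i=3: ✓ (witness j=4)
  i=4: ✗ (none in [5,7])
  i=5: ✓ (witness j=8)
  i=6: ✓ (witness j=8)
  i=7: ✓ (witness j=8)
  i=8: ✓ (witness j=10)
  i=9: ✓ (witness j=10)
Positions where it holds: {0, 1, 2, 3, 5, 6, 7, 8, 9} → 9.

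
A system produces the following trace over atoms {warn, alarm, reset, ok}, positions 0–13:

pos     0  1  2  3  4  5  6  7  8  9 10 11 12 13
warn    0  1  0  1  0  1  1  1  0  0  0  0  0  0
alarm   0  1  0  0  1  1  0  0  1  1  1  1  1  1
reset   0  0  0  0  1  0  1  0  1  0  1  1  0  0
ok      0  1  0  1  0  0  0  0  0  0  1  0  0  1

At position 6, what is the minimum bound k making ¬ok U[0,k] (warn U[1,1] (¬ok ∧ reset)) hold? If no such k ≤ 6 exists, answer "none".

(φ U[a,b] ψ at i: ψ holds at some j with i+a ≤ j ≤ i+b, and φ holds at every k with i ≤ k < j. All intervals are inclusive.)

1

Need earliest j ≥ 6 with (warn U[1,1] (¬ok ∧ reset)), and ¬ok at every k in [6,j-1].
  j=6: rhs fails.
  j=7: rhs holds; lhs holds on [6,6]. k = 1.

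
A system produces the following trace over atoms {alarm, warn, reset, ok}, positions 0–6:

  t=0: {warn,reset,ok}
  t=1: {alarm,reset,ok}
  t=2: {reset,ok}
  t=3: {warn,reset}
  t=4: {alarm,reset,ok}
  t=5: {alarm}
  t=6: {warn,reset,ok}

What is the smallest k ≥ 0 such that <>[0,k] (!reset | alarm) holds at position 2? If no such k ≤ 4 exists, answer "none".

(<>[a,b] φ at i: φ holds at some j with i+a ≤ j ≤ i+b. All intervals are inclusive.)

2

Scan j = 2,3,… for (!reset | alarm):
  j=2: fails
  j=3: fails
  j=4: holds
First hit at j=4, so smallest k = 4-2 = 2.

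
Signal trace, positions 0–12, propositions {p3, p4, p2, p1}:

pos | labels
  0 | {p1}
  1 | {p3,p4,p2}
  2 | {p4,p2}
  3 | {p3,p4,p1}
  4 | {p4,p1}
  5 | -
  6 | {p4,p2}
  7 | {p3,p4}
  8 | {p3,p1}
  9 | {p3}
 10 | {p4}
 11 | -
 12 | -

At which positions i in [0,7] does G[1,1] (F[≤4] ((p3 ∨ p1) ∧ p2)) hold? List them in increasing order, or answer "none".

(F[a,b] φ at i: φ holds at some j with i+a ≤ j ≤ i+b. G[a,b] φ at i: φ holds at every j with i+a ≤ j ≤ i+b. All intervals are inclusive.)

Evaluate at each i in [0,7]:
  i=0: ✓ (all of [1,1])
  i=1: ✗ (fails at j=2)
  i=2: ✗ (fails at j=3)
  i=3: ✗ (fails at j=4)
  i=4: ✗ (fails at j=5)
  i=5: ✗ (fails at j=6)
  i=6: ✗ (fails at j=7)
  i=7: ✗ (fails at j=8)

0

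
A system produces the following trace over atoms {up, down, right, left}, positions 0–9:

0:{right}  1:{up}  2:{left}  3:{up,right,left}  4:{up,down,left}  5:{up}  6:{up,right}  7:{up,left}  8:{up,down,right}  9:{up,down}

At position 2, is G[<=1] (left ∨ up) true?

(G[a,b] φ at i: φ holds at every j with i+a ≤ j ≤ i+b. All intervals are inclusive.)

Check (left ∨ up) at every j in [2,3]:
  j=2: true
  j=3: true
All positions satisfy it → formula holds.

True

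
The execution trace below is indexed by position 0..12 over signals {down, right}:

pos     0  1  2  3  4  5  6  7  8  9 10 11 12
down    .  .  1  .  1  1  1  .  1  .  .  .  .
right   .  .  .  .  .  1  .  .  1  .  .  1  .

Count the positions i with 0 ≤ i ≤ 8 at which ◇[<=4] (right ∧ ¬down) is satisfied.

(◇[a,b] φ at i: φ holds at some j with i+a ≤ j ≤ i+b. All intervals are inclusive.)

Evaluate at each i in [0,8]:
  i=0: ✗ (none in [0,4])
  i=1: ✗ (none in [1,5])
  i=2: ✗ (none in [2,6])
  i=3: ✗ (none in [3,7])
  i=4: ✗ (none in [4,8])
  i=5: ✗ (none in [5,9])
  i=6: ✗ (none in [6,10])
  i=7: ✓ (witness j=11)
  i=8: ✓ (witness j=11)
Positions where it holds: {7, 8} → 2.

2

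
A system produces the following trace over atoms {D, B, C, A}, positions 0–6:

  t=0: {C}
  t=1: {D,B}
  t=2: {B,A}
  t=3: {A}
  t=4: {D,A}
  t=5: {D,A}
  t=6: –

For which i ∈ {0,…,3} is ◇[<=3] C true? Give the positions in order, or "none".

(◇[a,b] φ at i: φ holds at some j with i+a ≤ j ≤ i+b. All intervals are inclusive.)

Evaluate at each i in [0,3]:
  i=0: ✓ (witness j=0)
  i=1: ✗ (none in [1,4])
  i=2: ✗ (none in [2,5])
  i=3: ✗ (none in [3,6])

0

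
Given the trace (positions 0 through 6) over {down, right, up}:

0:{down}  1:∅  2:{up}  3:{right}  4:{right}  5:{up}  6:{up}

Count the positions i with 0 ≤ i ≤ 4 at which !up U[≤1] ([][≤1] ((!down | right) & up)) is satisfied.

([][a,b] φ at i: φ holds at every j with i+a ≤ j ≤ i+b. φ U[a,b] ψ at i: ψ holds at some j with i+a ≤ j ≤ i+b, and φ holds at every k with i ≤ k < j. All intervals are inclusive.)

Evaluate at each i in [0,4]:
  i=0: ✗ (no rhs in [0,1])
  i=1: ✗ (no rhs in [1,2])
  i=2: ✗ (no rhs in [2,3])
  i=3: ✗ (no rhs in [3,4])
  i=4: ✓ (rhs at j=5; lhs holds on [4,4])
Positions where it holds: {4} → 1.

1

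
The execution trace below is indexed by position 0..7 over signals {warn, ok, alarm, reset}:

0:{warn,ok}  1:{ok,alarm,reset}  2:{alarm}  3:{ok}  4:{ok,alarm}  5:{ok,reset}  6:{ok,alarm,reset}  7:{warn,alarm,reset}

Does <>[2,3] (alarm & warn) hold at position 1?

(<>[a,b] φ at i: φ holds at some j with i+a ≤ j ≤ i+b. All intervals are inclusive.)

False

Check (alarm & warn) at each j in [3,4]:
  j=3: false
  j=4: false
No position in the window satisfies it → formula fails.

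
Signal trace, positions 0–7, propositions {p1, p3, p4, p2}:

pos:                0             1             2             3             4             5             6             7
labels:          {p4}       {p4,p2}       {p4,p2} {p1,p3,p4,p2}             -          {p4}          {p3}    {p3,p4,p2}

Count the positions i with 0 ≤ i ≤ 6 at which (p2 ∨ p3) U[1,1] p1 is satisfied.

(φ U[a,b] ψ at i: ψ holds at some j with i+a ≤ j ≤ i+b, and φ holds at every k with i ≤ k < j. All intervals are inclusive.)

1

Evaluate at each i in [0,6]:
  i=0: ✗ (no rhs in [1,1])
  i=1: ✗ (no rhs in [2,2])
  i=2: ✓ (rhs at j=3; lhs holds on [2,2])
  i=3: ✗ (no rhs in [4,4])
  i=4: ✗ (no rhs in [5,5])
  i=5: ✗ (no rhs in [6,6])
  i=6: ✗ (no rhs in [7,7])
Positions where it holds: {2} → 1.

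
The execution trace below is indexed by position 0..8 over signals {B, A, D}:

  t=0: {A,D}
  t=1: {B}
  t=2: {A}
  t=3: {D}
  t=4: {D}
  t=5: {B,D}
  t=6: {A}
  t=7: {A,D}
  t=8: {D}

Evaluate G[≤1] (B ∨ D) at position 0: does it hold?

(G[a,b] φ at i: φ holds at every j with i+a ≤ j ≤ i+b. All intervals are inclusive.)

Check (B ∨ D) at every j in [0,1]:
  j=0: true
  j=1: true
All positions satisfy it → formula holds.

True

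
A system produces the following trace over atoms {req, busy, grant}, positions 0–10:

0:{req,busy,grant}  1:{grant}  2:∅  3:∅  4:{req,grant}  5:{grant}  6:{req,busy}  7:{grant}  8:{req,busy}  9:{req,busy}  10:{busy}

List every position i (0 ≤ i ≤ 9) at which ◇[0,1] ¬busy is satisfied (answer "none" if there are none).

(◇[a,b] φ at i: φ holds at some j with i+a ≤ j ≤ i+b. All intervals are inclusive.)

0, 1, 2, 3, 4, 5, 6, 7

Evaluate at each i in [0,9]:
  i=0: ✓ (witness j=1)
  i=1: ✓ (witness j=1)
  i=2: ✓ (witness j=2)
  i=3: ✓ (witness j=3)
  i=4: ✓ (witness j=4)
  i=5: ✓ (witness j=5)
  i=6: ✓ (witness j=7)
  i=7: ✓ (witness j=7)
  i=8: ✗ (none in [8,9])
  i=9: ✗ (none in [9,10])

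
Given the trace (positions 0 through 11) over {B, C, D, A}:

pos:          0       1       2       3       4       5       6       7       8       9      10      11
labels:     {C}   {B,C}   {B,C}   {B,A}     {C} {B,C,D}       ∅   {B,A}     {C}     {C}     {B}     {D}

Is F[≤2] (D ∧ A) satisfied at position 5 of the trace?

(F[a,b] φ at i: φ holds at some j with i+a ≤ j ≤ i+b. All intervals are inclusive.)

False

Check (D ∧ A) at each j in [5,7]:
  j=5: false
  j=6: false
  j=7: false
No position in the window satisfies it → formula fails.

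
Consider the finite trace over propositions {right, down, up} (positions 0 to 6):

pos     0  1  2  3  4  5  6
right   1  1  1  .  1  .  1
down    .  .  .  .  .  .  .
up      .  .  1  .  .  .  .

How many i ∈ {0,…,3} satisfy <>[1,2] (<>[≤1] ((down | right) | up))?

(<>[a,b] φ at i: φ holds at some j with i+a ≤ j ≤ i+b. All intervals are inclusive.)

Evaluate at each i in [0,3]:
  i=0: ✓ (witness j=1)
  i=1: ✓ (witness j=2)
  i=2: ✓ (witness j=3)
  i=3: ✓ (witness j=4)
Positions where it holds: {0, 1, 2, 3} → 4.

4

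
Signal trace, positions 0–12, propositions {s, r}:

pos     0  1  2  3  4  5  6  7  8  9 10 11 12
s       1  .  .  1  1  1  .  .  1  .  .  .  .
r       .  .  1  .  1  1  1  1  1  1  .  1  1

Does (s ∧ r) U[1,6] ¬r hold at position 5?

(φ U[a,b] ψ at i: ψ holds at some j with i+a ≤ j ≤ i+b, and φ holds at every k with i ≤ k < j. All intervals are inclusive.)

Need some j in [6,11] with ¬r, and (s ∧ r) at every k in [5,j-1].
  j=6: ¬r false.
  j=7: ¬r false.
  j=8: ¬r false.
  j=9: ¬r false.
  j=10: ¬r holds, but (s ∧ r) fails at k=6 → not this j.
  j=11: ¬r false.
No j in the window works → until fails.

Does not hold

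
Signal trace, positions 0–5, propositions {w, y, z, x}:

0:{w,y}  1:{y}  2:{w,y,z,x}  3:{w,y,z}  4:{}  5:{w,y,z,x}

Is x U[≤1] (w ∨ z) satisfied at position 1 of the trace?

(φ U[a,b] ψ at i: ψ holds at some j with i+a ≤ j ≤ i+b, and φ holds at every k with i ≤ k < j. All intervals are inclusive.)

Need some j in [1,2] with (w ∨ z), and x at every k in [1,j-1].
  j=1: (w ∨ z) false.
  j=2: (w ∨ z) holds, but x fails at k=1 → not this j.
No j in the window works → until fails.

False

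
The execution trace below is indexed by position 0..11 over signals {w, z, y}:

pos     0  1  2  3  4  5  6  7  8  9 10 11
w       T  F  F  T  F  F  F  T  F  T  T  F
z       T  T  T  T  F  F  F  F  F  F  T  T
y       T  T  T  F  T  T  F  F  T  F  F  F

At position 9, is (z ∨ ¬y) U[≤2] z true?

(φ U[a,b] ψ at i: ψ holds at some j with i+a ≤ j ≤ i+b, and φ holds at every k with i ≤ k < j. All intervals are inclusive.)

Yes

Need some j in [9,11] with z, and (z ∨ ¬y) at every k in [9,j-1].
  j=9: z false.
  j=10: z holds; (z ∨ ¬y) holds at every k in [9,9] → satisfied.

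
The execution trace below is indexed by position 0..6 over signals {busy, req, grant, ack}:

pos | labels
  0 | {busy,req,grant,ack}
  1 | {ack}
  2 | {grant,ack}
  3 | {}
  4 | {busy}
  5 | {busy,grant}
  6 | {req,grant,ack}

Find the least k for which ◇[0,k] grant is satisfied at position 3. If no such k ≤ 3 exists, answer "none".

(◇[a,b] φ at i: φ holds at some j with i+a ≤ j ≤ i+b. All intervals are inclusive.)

Scan j = 3,4,… for grant:
  j=3: fails
  j=4: fails
  j=5: holds
First hit at j=5, so smallest k = 5-3 = 2.

2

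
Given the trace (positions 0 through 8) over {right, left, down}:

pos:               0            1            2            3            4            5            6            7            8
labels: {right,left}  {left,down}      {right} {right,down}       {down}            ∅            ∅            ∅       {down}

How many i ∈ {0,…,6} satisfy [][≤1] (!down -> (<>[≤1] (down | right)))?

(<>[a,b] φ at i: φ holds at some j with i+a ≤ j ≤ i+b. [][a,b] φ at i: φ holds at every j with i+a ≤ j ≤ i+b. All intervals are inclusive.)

4

Evaluate at each i in [0,6]:
  i=0: ✓ (all of [0,1])
  i=1: ✓ (all of [1,2])
  i=2: ✓ (all of [2,3])
  i=3: ✓ (all of [3,4])
  i=4: ✗ (fails at j=5)
  i=5: ✗ (fails at j=5)
  i=6: ✗ (fails at j=6)
Positions where it holds: {0, 1, 2, 3} → 4.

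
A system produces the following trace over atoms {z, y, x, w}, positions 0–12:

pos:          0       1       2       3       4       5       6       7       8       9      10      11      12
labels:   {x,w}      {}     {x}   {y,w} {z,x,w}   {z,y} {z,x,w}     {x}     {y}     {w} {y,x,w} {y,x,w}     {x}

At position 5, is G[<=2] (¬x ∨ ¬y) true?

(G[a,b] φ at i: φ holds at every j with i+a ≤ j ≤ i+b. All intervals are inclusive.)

Yes

Check (¬x ∨ ¬y) at every j in [5,7]:
  j=5: true
  j=6: true
  j=7: true
All positions satisfy it → formula holds.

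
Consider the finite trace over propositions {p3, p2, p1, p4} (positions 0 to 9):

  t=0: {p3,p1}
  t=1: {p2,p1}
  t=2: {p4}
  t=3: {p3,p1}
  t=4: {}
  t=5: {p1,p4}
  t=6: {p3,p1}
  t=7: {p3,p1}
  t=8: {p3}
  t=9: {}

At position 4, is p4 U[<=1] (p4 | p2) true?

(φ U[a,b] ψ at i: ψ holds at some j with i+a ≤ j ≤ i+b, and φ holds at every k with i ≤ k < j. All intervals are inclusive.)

Need some j in [4,5] with (p4 | p2), and p4 at every k in [4,j-1].
  j=4: (p4 | p2) false.
  j=5: (p4 | p2) holds, but p4 fails at k=4 → not this j.
No j in the window works → until fails.

Does not hold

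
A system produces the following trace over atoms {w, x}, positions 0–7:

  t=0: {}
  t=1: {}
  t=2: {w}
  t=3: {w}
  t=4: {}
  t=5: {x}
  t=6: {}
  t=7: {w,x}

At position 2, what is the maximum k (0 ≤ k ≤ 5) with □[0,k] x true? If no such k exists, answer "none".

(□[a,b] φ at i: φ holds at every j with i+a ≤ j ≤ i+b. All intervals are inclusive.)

none

x must hold from j=2 onward; find where it first fails.
  j=2: fails → no k works.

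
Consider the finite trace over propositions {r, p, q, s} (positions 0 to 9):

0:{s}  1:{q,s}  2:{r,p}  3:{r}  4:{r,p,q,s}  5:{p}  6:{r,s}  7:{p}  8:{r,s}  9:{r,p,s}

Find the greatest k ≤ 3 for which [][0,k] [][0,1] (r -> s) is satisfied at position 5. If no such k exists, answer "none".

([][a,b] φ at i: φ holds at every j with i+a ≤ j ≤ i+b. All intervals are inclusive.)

3

[][0,1] (r -> s) must hold from j=5 onward; find where it first fails.
  j=5: holds
  j=6: holds
  j=7: holds
  j=8: holds
Holds through j=8; largest k = 3.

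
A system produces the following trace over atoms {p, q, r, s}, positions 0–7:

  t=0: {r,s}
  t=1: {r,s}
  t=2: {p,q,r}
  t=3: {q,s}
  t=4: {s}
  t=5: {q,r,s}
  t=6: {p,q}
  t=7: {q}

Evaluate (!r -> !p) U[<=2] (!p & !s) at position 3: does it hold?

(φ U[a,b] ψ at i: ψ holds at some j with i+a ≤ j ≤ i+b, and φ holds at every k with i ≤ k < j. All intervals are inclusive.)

Need some j in [3,5] with (!p & !s), and (!r -> !p) at every k in [3,j-1].
  j=3: (!p & !s) false.
  j=4: (!p & !s) false.
  j=5: (!p & !s) false.
No j in the window works → until fails.

No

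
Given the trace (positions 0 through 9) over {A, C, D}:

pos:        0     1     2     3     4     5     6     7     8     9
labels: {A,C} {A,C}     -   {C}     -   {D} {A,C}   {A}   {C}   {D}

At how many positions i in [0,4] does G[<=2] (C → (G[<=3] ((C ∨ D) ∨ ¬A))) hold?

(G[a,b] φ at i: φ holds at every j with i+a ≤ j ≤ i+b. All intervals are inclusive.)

Evaluate at each i in [0,4]:
  i=0: ✓ (all of [0,2])
  i=1: ✓ (all of [1,3])
  i=2: ✓ (all of [2,4])
  i=3: ✓ (all of [3,5])
  i=4: ✗ (fails at j=6)
Positions where it holds: {0, 1, 2, 3} → 4.

4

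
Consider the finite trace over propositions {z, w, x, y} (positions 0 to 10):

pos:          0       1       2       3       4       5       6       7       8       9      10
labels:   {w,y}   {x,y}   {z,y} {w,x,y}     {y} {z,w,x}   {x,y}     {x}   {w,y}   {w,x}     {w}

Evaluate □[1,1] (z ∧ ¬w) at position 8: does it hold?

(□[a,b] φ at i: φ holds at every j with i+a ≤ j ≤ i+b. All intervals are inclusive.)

Check (z ∧ ¬w) at every j in [9,9]:
  j=9: false
Fails at j=9 → formula fails.

No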